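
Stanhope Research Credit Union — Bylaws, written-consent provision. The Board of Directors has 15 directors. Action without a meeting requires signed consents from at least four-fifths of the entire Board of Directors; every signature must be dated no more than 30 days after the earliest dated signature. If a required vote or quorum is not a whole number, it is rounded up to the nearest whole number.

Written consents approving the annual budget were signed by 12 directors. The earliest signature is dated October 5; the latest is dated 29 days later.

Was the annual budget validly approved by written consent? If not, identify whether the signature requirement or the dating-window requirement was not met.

Effective — both the signature and dating-window requirements are satisfied.

Signatures required: at least four-fifths of 15 — 4/5 of 15 = 12, so 12 needed; 12 signed. Sufficient.
Dating window: the latest signature is 29 days after the earliest; the limit is 30 days. Within the window.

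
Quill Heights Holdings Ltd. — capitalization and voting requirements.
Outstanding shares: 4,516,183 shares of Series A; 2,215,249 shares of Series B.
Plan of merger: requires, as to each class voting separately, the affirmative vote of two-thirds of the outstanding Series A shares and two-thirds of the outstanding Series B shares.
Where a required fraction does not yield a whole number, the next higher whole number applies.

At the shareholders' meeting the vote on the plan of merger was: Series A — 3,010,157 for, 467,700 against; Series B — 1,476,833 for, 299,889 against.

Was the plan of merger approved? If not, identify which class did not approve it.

Series A: 2/3 of 4516183 = 3010788.67, rounded up to 3010789; 3,010,789 required, 3,010,157 in favor — not approved.
Series B: 2/3 of 2215249 = 1476832.67, rounded up to 1476833; 1,476,833 required, 1,476,833 in favor — approved.

Not approved — the Series A shares did not give the required vote.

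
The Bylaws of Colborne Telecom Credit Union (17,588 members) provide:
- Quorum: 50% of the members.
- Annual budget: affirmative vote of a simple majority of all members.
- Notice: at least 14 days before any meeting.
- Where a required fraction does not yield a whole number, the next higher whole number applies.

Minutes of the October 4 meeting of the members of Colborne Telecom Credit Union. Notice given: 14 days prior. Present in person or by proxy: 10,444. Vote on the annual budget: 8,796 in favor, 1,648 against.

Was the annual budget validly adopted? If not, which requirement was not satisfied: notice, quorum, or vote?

Notice: 14 days given; 14 required. Satisfied.
Quorum: 50% of 17,588 = 8,794; 10,444 present. Satisfied.
Vote: requires a majority of all members (17,588); a majority of 17588 is 8795, so 8,795 needed; 8,796 in favor. Satisfied.

Valid — all requirements satisfied.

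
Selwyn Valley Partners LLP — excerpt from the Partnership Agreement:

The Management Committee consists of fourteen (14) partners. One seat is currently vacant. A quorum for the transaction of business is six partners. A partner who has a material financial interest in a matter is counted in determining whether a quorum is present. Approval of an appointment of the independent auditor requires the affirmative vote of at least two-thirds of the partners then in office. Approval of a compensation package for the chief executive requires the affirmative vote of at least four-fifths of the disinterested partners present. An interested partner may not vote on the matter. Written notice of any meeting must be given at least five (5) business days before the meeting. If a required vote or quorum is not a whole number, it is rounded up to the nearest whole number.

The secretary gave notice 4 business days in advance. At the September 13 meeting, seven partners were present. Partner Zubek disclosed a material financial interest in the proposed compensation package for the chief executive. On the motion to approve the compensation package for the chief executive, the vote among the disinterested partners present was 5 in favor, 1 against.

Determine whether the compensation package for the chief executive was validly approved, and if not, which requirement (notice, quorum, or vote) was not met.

Invalid — notice requirement not satisfied.

Notice: 4 business days given; 5 required (4 < 5). Not satisfied.
Quorum: 7 present (interested partners count toward quorum); quorum is 6. Satisfied.
Vote: the compensation package for the chief executive requires four-fifths of the disinterested partners present (7 − 1 = 6). 4/5 of 6 = 4.80, rounded up to 5, so 5 affirmative votes are needed; 5 voted in favor. Satisfied.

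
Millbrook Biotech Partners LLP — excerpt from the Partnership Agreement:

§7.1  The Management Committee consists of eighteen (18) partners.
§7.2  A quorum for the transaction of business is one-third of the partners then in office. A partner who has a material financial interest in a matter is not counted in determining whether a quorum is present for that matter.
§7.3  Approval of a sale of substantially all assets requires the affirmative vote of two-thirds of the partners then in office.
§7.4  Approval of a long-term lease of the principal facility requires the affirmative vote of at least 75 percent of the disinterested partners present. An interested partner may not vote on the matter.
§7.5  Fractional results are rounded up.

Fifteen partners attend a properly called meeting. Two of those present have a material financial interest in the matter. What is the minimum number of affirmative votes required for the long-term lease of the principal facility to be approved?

10

The long-term lease of the principal facility requires three-fourths of the disinterested partners present (15 − 2 = 13).
3/4 of 13 = 9.75, rounded up to 10.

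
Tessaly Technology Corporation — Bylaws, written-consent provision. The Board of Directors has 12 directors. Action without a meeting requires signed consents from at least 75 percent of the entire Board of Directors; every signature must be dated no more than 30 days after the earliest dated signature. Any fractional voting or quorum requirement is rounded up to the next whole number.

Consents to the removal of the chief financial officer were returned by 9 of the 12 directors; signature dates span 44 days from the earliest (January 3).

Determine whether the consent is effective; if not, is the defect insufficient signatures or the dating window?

Not effective — dating-window requirement not satisfied.

Signatures required: at least 75 percent of 12 — 3/4 of 12 = 9, so 9 needed; 9 signed. Sufficient.
Dating window: the latest signature is 44 days after the earliest; the limit is 30 days. Outside the window.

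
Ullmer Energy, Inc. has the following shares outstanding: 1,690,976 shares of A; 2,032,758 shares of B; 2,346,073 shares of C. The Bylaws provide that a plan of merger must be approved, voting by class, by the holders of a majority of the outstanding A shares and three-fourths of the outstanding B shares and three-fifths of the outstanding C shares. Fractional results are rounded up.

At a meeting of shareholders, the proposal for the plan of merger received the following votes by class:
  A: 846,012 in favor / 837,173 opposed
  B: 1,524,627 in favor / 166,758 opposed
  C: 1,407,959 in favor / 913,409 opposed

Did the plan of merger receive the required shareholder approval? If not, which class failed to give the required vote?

Approved — every class gave the required vote.

A: a majority of 1690976 is 845489; 845,489 required, 846,012 in favor — approved.
B: 3/4 of 2032758 = 1524568.50, rounded up to 1524569; 1,524,569 required, 1,524,627 in favor — approved.
C: 3/5 of 2346073 = 1407643.80, rounded up to 1407644; 1,407,644 required, 1,407,959 in favor — approved.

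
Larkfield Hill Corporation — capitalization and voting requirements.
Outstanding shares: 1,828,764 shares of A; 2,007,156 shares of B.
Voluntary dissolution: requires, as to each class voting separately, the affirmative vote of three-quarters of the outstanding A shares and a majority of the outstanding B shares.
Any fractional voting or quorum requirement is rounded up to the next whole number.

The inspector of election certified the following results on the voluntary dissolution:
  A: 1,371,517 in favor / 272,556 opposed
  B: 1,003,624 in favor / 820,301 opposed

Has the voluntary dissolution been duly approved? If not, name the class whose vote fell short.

Not approved — the A shares did not give the required vote.

A: 3/4 of 1828764 = 1371573; 1,371,573 required, 1,371,517 in favor — not approved.
B: a majority of 2007156 is 1003579; 1,003,579 required, 1,003,624 in favor — approved.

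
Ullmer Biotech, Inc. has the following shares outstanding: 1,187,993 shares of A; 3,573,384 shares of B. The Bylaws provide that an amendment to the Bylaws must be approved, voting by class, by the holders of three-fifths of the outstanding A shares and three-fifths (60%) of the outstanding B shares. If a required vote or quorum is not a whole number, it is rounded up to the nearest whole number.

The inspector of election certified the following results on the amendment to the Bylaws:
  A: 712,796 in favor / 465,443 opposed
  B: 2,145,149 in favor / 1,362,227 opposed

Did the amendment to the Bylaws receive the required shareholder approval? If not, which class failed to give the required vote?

Approved — every class gave the required vote.

A: 3/5 of 1187993 = 712795.80, rounded up to 712796; 712,796 required, 712,796 in favor — approved.
B: 3/5 of 3573384 = 2144030.40, rounded up to 2144031; 2,144,031 required, 2,145,149 in favor — approved.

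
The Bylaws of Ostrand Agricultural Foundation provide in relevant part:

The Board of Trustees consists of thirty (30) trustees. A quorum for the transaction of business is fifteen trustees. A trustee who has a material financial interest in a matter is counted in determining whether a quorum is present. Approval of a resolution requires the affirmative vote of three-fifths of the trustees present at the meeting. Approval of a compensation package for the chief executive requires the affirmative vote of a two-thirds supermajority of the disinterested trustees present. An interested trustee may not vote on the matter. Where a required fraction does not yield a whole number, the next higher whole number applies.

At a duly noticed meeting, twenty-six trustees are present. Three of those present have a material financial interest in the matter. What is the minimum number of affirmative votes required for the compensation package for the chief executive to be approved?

The compensation package for the chief executive requires two-thirds of the disinterested trustees present (26 − 3 = 23).
2/3 of 23 = 15.33, rounded up to 16.

16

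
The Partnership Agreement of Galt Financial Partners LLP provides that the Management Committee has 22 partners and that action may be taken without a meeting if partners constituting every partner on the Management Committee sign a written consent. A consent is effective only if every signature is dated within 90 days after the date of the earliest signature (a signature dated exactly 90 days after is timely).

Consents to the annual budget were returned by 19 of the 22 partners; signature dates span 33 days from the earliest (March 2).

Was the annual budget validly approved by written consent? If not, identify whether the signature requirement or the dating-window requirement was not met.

Signatures required: every one of 22 — unanimous means all 22, so 22 needed; 19 signed. Insufficient.
Dating window: the latest signature is 33 days after the earliest; the limit is 90 days. Within the window.

Not effective — insufficient signatures.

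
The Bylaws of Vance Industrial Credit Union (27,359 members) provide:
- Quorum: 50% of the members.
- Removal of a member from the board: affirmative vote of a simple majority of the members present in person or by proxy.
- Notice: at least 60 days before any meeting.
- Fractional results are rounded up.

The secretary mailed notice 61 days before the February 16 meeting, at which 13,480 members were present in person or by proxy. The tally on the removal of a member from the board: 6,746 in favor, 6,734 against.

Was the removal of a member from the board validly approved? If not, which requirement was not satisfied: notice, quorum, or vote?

Invalid — quorum requirement not satisfied.

Notice: 61 days given; 60 required. Satisfied.
Quorum: 50% of 27,359 = 13,679.50, rounded up to 13,680; 13,480 present. Not satisfied.
Vote: requires a majority of those present (13,480); a majority of 13480 is 6741, so 6,741 needed; 6,746 in favor. Satisfied.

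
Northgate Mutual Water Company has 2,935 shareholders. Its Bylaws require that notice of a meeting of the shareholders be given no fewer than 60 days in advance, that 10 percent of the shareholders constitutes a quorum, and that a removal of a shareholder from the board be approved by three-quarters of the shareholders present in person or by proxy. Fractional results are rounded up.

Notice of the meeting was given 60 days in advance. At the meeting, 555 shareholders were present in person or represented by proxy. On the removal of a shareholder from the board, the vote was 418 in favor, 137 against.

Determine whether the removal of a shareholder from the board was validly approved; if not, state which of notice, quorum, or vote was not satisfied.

Notice: 60 days given; 60 required. Satisfied.
Quorum: 10% of 2,935 = 293.50, rounded up to 294; 555 present. Satisfied.
Vote: requires three-fourths of those present (555); 3/4 of 555 = 416.25, rounded up to 417, so 417 needed; 418 in favor. Satisfied.

Valid — all requirements satisfied.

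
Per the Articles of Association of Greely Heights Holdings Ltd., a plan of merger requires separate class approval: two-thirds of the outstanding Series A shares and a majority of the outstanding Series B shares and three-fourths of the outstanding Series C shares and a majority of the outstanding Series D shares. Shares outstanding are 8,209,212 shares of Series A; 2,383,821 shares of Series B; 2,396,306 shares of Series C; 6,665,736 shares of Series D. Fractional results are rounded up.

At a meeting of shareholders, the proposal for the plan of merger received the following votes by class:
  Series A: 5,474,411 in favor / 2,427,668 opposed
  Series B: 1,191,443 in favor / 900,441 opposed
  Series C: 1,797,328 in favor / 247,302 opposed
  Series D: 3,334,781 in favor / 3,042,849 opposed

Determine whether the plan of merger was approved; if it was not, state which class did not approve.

Series A: 2/3 of 8209212 = 5472808; 5,472,808 required, 5,474,411 in favor — approved.
Series B: a majority of 2383821 is 1191911; 1,191,911 required, 1,191,443 in favor — not approved.
Series C: 3/4 of 2396306 = 1797229.50, rounded up to 1797230; 1,797,230 required, 1,797,328 in favor — approved.
Series D: a majority of 6665736 is 3332869; 3,332,869 required, 3,334,781 in favor — approved.

Not approved — the Series B shares did not give the required vote.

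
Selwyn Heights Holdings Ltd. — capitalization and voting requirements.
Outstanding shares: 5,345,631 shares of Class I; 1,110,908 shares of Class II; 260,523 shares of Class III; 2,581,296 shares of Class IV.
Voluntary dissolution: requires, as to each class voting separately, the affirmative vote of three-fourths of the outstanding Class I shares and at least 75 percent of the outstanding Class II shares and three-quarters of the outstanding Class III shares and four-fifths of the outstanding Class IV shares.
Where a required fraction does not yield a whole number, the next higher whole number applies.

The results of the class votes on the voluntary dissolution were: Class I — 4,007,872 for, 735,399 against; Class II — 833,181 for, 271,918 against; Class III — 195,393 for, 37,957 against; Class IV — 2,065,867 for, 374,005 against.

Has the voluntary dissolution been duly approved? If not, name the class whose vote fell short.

Class I: 3/4 of 5345631 = 4009223.25, rounded up to 4009224; 4,009,224 required, 4,007,872 in favor — not approved.
Class II: 3/4 of 1110908 = 833181; 833,181 required, 833,181 in favor — approved.
Class III: 3/4 of 260523 = 195392.25, rounded up to 195393; 195,393 required, 195,393 in favor — approved.
Class IV: 4/5 of 2581296 = 2065036.80, rounded up to 2065037; 2,065,037 required, 2,065,867 in favor — approved.

Not approved — the Class I shares did not give the required vote.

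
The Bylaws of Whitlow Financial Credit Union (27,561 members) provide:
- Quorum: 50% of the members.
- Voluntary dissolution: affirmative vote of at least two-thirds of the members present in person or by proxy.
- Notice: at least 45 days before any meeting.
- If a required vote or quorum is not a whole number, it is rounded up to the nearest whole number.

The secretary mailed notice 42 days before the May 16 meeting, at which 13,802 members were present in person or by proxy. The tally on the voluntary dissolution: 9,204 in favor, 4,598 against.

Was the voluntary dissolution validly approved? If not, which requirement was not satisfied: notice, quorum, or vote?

Invalid — notice requirement not satisfied.

Notice: 42 days given; 45 required. Not satisfied.
Quorum: 50% of 27,561 = 13,780.50, rounded up to 13,781; 13,802 present. Satisfied.
Vote: requires two-thirds of those present (13,802); 2/3 of 13802 = 9201.33, rounded up to 9202, so 9,202 needed; 9,204 in favor. Satisfied.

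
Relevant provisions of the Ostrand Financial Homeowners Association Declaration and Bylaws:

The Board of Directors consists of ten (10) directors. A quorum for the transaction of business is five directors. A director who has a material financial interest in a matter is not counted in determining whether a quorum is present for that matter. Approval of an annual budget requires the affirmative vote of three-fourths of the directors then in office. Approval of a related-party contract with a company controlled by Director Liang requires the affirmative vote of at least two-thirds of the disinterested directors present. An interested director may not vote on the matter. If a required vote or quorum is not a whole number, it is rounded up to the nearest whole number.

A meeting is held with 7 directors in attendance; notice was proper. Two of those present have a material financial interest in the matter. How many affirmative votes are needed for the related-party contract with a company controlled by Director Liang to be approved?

4

The related-party contract with a company controlled by Director Liang requires two-thirds of the disinterested directors present (7 − 2 = 5).
2/3 of 5 = 3.33, rounded up to 4.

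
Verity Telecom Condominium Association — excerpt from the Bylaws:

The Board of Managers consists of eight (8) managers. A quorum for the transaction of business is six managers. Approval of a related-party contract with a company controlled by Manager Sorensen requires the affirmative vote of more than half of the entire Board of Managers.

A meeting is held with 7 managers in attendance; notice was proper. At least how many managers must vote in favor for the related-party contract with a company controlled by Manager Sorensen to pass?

5

The related-party contract with a company controlled by Manager Sorensen requires a majority of the entire Board of Managers (8).
A majority of 8 is 5.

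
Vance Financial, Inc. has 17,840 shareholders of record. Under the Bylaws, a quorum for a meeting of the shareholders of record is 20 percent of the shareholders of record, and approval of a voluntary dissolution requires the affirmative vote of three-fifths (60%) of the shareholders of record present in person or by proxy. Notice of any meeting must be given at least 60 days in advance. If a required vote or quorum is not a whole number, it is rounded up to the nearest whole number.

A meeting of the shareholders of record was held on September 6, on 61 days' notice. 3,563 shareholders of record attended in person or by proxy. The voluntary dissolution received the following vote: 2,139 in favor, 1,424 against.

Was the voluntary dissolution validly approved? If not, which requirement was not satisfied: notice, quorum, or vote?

Invalid — quorum requirement not satisfied.

Notice: 61 days given; 60 required. Satisfied.
Quorum: 20% of 17,840 = 3,568; 3,563 present. Not satisfied.
Vote: requires three-fifths of those present (3,563); 3/5 of 3563 = 2137.80, rounded up to 2138, so 2,138 needed; 2,139 in favor. Satisfied.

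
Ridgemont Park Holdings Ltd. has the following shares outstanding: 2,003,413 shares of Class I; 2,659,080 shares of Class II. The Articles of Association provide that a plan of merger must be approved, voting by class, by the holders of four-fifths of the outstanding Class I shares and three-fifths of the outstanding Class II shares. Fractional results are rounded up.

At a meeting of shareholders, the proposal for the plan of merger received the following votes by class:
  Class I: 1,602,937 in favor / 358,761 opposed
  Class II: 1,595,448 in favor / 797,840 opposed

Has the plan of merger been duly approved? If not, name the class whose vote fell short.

Class I: 4/5 of 2003413 = 1602730.40, rounded up to 1602731; 1,602,731 required, 1,602,937 in favor — approved.
Class II: 3/5 of 2659080 = 1595448; 1,595,448 required, 1,595,448 in favor — approved.

Approved — every class gave the required vote.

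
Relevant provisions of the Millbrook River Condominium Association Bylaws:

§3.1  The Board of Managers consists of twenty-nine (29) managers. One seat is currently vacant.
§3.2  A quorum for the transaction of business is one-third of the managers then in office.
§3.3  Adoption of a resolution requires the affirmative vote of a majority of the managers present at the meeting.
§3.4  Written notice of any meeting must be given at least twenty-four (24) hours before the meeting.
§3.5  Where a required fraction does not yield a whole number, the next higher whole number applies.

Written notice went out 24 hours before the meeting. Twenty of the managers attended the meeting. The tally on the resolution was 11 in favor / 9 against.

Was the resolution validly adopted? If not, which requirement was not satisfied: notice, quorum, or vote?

Notice: 24 hours given; 24 required (24 ≥ 24). Satisfied.
Quorum: 20 present; quorum is 10. Satisfied.
Vote: the resolution requires a majority of the managers present (20). A majority of 20 is 11, so 11 affirmative votes are needed; 11 voted in favor. Satisfied.

Valid — all requirements satisfied.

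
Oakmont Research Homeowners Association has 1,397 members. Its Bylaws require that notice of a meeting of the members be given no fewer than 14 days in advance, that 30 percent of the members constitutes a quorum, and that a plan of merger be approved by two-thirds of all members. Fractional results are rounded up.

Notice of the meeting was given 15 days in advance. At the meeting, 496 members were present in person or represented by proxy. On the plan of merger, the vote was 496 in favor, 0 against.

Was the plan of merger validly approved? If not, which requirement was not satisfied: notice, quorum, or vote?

Invalid — vote requirement not satisfied.

Notice: 15 days given; 14 required. Satisfied.
Quorum: 30% of 1,397 = 419.10, rounded up to 420; 496 present. Satisfied.
Vote: requires two-thirds of all members (1,397); 2/3 of 1397 = 931.33, rounded up to 932, so 932 needed; 496 in favor. Not satisfied.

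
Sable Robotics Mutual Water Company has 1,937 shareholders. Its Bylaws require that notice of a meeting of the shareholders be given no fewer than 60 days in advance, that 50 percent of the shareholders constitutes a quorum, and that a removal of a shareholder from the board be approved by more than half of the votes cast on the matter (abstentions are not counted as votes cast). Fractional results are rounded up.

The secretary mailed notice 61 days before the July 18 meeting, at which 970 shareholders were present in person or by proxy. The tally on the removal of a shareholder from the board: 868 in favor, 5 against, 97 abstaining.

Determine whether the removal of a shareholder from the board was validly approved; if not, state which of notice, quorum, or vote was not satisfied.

Valid — all requirements satisfied.

Notice: 61 days given; 60 required. Satisfied.
Quorum: 50% of 1,937 = 968.50, rounded up to 969; 970 present. Satisfied.
Vote: requires a majority of the votes cast (970 − 97 abstaining = 873); a majority of 873 is 437, so 437 needed; 868 in favor. Satisfied.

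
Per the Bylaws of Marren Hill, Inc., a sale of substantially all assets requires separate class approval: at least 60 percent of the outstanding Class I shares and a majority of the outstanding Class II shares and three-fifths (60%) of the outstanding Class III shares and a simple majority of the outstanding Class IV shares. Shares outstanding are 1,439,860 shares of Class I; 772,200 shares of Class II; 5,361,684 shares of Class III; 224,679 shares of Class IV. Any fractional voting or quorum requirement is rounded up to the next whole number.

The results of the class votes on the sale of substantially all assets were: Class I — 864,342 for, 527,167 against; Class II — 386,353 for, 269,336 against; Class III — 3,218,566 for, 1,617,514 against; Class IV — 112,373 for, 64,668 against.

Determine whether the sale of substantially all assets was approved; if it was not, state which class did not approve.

Class I: 3/5 of 1439860 = 863916; 863,916 required, 864,342 in favor — approved.
Class II: a majority of 772200 is 386101; 386,101 required, 386,353 in favor — approved.
Class III: 3/5 of 5361684 = 3217010.40, rounded up to 3217011; 3,217,011 required, 3,218,566 in favor — approved.
Class IV: a majority of 224679 is 112340; 112,340 required, 112,373 in favor — approved.

Approved — every class gave the required vote.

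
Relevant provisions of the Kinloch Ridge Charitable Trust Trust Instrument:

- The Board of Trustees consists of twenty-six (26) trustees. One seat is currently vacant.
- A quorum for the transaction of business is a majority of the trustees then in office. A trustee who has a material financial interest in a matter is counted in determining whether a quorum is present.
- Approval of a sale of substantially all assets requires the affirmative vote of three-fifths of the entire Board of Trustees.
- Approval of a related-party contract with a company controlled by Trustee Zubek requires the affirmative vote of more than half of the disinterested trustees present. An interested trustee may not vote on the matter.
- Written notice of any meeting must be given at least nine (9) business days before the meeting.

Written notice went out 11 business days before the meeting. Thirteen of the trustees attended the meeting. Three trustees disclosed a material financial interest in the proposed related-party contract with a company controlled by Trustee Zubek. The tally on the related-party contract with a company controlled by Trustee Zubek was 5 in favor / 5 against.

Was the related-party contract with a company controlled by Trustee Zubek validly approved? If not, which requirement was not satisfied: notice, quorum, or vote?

Notice: 11 business days given; 9 required (11 ≥ 9). Satisfied.
Quorum: 13 present (interested trustees count toward quorum); quorum is 13. Satisfied.
Vote: the related-party contract with a company controlled by Trustee Zubek requires a majority of the disinterested trustees present (13 − 3 = 10). A majority of 10 is 6, so 6 affirmative votes are needed; 5 voted in favor. Not satisfied.

Invalid — vote requirement not satisfied.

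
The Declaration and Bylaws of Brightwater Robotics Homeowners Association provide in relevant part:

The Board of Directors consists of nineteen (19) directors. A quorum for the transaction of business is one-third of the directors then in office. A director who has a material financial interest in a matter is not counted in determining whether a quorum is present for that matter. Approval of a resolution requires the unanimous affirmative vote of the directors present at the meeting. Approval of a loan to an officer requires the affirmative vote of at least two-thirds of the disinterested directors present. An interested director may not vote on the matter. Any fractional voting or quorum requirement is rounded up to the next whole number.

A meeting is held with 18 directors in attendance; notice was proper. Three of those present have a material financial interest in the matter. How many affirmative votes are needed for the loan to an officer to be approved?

10

The loan to an officer requires two-thirds of the disinterested directors present (18 − 3 = 15).
2/3 of 15 = 10.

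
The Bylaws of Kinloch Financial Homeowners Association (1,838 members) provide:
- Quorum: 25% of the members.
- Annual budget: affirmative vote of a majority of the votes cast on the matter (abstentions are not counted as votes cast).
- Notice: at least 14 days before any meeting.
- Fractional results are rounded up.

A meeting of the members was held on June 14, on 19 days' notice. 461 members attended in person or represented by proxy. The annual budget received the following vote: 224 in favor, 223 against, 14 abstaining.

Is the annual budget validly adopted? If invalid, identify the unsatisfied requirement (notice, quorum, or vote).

Notice: 19 days given; 14 required. Satisfied.
Quorum: 25% of 1,838 = 459.50, rounded up to 460; 461 present. Satisfied.
Vote: requires a majority of the votes cast (461 − 14 abstaining = 447); a majority of 447 is 224, so 224 needed; 224 in favor. Satisfied.

Valid — all requirements satisfied.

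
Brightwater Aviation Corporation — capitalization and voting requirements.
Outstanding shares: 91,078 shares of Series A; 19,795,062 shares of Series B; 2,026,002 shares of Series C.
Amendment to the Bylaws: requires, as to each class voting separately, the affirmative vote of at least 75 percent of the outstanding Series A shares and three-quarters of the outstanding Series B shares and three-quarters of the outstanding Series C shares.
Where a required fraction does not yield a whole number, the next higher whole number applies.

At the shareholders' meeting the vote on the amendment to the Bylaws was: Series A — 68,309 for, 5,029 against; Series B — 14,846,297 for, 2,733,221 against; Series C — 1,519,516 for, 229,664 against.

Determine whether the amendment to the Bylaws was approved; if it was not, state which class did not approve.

Series A: 3/4 of 91078 = 68308.50, rounded up to 68309; 68,309 required, 68,309 in favor — approved.
Series B: 3/4 of 19795062 = 14846296.50, rounded up to 14846297; 14,846,297 required, 14,846,297 in favor — approved.
Series C: 3/4 of 2026002 = 1519501.50, rounded up to 1519502; 1,519,502 required, 1,519,516 in favor — approved.

Approved — every class gave the required vote.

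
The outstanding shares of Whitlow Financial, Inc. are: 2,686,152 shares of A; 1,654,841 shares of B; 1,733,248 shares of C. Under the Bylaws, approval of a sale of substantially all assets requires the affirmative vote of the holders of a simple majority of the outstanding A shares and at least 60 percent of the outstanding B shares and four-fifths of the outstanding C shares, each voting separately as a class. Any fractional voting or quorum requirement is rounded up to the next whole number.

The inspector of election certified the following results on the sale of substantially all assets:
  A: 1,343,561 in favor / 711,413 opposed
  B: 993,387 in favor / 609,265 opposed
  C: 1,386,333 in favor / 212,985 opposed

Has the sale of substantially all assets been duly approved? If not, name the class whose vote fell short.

A: a majority of 2686152 is 1343077; 1,343,077 required, 1,343,561 in favor — approved.
B: 3/5 of 1654841 = 992904.60, rounded up to 992905; 992,905 required, 993,387 in favor — approved.
C: 4/5 of 1733248 = 1386598.40, rounded up to 1386599; 1,386,599 required, 1,386,333 in favor — not approved.

Not approved — the C shares did not give the required vote.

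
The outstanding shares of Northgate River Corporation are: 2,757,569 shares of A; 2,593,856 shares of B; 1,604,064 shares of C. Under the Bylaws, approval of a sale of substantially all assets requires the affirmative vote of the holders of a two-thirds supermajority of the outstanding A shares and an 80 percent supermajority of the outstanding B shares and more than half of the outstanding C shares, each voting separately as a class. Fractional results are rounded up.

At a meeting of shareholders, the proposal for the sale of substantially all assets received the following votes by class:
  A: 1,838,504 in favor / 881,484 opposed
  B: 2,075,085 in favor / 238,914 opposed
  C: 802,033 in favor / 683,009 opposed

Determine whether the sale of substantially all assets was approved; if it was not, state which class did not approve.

Approved — every class gave the required vote.

A: 2/3 of 2757569 = 1838379.33, rounded up to 1838380; 1,838,380 required, 1,838,504 in favor — approved.
B: 4/5 of 2593856 = 2075084.80, rounded up to 2075085; 2,075,085 required, 2,075,085 in favor — approved.
C: a majority of 1604064 is 802033; 802,033 required, 802,033 in favor — approved.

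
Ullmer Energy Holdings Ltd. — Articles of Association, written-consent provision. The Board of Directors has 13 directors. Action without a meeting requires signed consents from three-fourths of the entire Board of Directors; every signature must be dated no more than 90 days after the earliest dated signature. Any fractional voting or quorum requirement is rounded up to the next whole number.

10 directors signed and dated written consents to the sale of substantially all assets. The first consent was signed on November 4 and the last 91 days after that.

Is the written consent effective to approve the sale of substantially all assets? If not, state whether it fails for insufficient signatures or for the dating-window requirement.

Signatures required: three-fourths of 13 — 3/4 of 13 = 9.75, rounded up to 10, so 10 needed; 10 signed. Sufficient.
Dating window: the latest signature is 91 days after the earliest; the limit is 90 days. Outside the window.

Not effective — dating-window requirement not satisfied.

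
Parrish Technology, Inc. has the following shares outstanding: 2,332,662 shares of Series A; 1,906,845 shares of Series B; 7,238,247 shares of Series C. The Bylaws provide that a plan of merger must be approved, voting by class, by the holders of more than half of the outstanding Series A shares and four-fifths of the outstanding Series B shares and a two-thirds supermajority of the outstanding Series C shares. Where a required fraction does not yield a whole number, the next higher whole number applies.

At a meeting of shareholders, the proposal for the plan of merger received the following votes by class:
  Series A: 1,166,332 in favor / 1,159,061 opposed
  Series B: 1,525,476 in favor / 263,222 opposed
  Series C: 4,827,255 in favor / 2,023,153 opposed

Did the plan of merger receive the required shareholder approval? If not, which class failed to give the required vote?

Series A: a majority of 2332662 is 1166332; 1,166,332 required, 1,166,332 in favor — approved.
Series B: 4/5 of 1906845 = 1525476; 1,525,476 required, 1,525,476 in favor — approved.
Series C: 2/3 of 7238247 = 4825498; 4,825,498 required, 4,827,255 in favor — approved.

Approved — every class gave the required vote.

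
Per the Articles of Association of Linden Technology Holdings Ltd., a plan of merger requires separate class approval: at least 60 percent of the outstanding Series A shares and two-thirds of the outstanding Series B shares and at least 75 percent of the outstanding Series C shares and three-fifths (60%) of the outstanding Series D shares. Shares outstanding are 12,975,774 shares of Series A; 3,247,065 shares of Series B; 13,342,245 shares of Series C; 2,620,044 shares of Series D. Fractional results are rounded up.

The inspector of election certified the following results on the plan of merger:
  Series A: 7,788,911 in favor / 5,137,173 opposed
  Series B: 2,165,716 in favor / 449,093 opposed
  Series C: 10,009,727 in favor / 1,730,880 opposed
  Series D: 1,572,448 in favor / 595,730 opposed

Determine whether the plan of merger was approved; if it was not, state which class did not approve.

Approved — every class gave the required vote.

Series A: 3/5 of 12975774 = 7785464.40, rounded up to 7785465; 7,785,465 required, 7,788,911 in favor — approved.
Series B: 2/3 of 3247065 = 2164710; 2,164,710 required, 2,165,716 in favor — approved.
Series C: 3/4 of 13342245 = 10006683.75, rounded up to 10006684; 10,006,684 required, 10,009,727 in favor — approved.
Series D: 3/5 of 2620044 = 1572026.40, rounded up to 1572027; 1,572,027 required, 1,572,448 in favor — approved.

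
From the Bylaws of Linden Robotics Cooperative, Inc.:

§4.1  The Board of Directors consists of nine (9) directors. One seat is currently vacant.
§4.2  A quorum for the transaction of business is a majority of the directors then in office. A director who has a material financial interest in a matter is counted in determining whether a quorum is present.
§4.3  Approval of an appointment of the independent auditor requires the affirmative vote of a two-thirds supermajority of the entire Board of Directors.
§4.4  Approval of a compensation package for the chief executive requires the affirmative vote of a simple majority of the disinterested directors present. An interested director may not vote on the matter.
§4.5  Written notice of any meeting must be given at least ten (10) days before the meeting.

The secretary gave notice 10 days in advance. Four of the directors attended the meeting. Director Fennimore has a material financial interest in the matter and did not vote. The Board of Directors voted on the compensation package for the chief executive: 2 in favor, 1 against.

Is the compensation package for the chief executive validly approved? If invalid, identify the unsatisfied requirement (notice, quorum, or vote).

Invalid — quorum requirement not satisfied.

Notice: 10 days given; 10 required (10 ≥ 10). Satisfied.
Quorum: 4 present (interested directors count toward quorum); quorum is 5. Not satisfied.
Vote: the compensation package for the chief executive requires a majority of the disinterested directors present (4 − 1 = 3). A majority of 3 is 2, so 2 affirmative votes are needed; 2 voted in favor. Satisfied. (Moot — without a quorum no business can be validly transacted.)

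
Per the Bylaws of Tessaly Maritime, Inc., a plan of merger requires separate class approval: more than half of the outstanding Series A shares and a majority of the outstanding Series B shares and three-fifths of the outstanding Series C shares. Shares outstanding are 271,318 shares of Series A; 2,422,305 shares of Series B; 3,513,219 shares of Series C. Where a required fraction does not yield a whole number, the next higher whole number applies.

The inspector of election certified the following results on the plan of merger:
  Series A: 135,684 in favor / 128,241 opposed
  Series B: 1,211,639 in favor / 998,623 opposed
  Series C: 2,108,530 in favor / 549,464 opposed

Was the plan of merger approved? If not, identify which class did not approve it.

Series A: a majority of 271318 is 135660; 135,660 required, 135,684 in favor — approved.
Series B: a majority of 2422305 is 1211153; 1,211,153 required, 1,211,639 in favor — approved.
Series C: 3/5 of 3513219 = 2107931.40, rounded up to 2107932; 2,107,932 required, 2,108,530 in favor — approved.

Approved — every class gave the required vote.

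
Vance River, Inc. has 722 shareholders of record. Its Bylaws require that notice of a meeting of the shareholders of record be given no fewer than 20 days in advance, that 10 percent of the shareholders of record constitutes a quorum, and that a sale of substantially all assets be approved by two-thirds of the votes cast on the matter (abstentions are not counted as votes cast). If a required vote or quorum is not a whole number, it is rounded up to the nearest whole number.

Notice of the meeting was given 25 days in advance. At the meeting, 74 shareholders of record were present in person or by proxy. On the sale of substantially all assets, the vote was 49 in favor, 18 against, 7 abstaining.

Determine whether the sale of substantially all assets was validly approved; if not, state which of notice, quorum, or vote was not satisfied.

Notice: 25 days given; 20 required. Satisfied.
Quorum: 10% of 722 = 72.20, rounded up to 73; 74 present. Satisfied.
Vote: requires two-thirds of the votes cast (74 − 7 abstaining = 67); 2/3 of 67 = 44.67, rounded up to 45, so 45 needed; 49 in favor. Satisfied.

Valid — all requirements satisfied.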